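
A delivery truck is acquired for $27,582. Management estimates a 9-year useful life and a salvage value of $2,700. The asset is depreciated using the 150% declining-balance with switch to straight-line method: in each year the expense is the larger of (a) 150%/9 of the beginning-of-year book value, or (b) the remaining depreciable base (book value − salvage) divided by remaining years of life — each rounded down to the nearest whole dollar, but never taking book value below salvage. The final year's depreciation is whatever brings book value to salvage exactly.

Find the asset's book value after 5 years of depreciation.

Depreciable base = $27,582 − $2,700 = $24,882.
Year 1: DB = ⌊$27,582 × 150%/9⌋ = $4,597; SL = ⌊$24,882/9⌋ = $2,764 → take DB $4,597. Book value $22,985.
Year 2: DB = ⌊$22,985 × 150%/9⌋ = $3,830; SL = ⌊$20,285/8⌋ = $2,535 → take DB $3,830. Book value $19,155.
Year 3: DB = ⌊$19,155 × 150%/9⌋ = $3,192; SL = ⌊$16,455/7⌋ = $2,350 → take DB $3,192. Book value $15,963.
Year 4: DB = ⌊$15,963 × 150%/9⌋ = $2,660; SL = ⌊$13,263/6⌋ = $2,210 → take DB $2,660. Book value $13,303.
Year 5: DB = ⌊$13,303 × 150%/9⌋ = $2,217; SL = ⌊$10,603/5⌋ = $2,120 → take DB $2,217. Book value $11,086.

$11,086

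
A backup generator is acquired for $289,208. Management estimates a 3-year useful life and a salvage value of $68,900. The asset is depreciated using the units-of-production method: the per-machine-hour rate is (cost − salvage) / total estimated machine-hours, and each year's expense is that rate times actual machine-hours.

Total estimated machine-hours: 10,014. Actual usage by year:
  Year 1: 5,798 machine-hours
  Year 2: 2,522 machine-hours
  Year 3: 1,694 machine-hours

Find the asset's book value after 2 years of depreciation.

$106,168

Depreciable base = $289,208 − $68,900 = $220,308.
Rate = $220,308 / 10,014 machine-hours = $22 per machine-hour.
Year 1: 5,798 × $22 = $127,556. Book value $161,652.
Year 2: 2,522 × $22 = $55,484. Book value $106,168.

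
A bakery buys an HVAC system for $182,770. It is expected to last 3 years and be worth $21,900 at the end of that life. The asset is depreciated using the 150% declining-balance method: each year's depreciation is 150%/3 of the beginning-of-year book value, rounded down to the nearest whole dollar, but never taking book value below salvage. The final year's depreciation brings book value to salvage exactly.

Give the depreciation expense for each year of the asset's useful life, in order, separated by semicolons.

$91,385; $45,692; $23,793

Depreciable base = $182,770 − $21,900 = $160,870.
Year 1: ⌊$182,770 × 150%/3⌋ = $91,385. Book value $91,385.
Year 2: ⌊$91,385 × 150%/3⌋ = $45,692. Book value $45,693.
Year 3 (final): $45,693 − $21,900 = $23,793. Book value $21,900.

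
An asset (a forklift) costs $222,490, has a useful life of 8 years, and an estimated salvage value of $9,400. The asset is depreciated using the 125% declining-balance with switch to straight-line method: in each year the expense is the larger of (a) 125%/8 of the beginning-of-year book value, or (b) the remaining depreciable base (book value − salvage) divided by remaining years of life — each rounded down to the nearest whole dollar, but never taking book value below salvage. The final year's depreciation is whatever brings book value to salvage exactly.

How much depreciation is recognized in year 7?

$24,833

Depreciable base = $222,490 − $9,400 = $213,090.
Year 1: DB = ⌊$222,490 × 125%/8⌋ = $34,764; SL = ⌊$213,090/8⌋ = $26,636 → take DB $34,764. Book value $187,726.
Year 2: DB = ⌊$187,726 × 125%/8⌋ = $29,332; SL = ⌊$178,326/7⌋ = $25,475 → take DB $29,332. Book value $158,394.
Year 3: DB = ⌊$158,394 × 125%/8⌋ = $24,749; SL = ⌊$148,994/6⌋ = $24,832 → take SL $24,832. Book value $133,562.
Year 4: DB = ⌊$133,562 × 125%/8⌋ = $20,869; SL = ⌊$124,162/5⌋ = $24,832 → take SL $24,832. Book value $108,730.
Year 5: DB = ⌊$108,730 × 125%/8⌋ = $16,989; SL = ⌊$99,330/4⌋ = $24,832 → take SL $24,832. Book value $83,898.
Year 6: DB = ⌊$83,898 × 125%/8⌋ = $13,109; SL = ⌊$74,498/3⌋ = $24,832 → take SL $24,832. Book value $59,066.
Year 7: DB = ⌊$59,066 × 125%/8⌋ = $9,229; SL = ⌊$49,666/2⌋ = $24,833 → take SL $24,833. Book value $34,233.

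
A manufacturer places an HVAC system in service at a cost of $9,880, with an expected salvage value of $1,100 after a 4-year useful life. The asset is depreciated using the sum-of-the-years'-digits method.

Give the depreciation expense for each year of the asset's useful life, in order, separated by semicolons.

Depreciable base = $9,880 − $1,100 = $8,780.
Sum of the years' digits = 4+3+2+1 = 10.
Year 1: $8,780 × 4/10 = $3,512. Book value $6,368.
Year 2: $8,780 × 3/10 = $2,634. Book value $3,734.
Year 3: $8,780 × 2/10 = $1,756. Book value $1,978.
Year 4: $8,780 × 1/10 = $878. Book value $1,100.

$3,512; $2,634; $1,756; $878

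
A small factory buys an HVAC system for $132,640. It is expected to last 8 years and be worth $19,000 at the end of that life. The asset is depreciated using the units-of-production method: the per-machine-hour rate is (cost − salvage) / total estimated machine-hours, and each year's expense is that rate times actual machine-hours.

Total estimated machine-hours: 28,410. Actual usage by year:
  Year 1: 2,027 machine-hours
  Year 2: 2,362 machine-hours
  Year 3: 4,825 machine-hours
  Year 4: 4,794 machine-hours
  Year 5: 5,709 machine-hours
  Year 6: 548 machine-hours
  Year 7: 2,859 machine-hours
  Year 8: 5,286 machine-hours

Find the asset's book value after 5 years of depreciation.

Depreciable base = $132,640 − $19,000 = $113,640.
Rate = $113,640 / 28,410 machine-hours = $4 per machine-hour.
Year 1: 2,027 × $4 = $8,108. Book value $124,532.
Year 2: 2,362 × $4 = $9,448. Book value $115,084.
Year 3: 4,825 × $4 = $19,300. Book value $95,784.
Year 4: 4,794 × $4 = $19,176. Book value $76,608.
Year 5: 5,709 × $4 = $22,836. Book value $53,772.

$53,772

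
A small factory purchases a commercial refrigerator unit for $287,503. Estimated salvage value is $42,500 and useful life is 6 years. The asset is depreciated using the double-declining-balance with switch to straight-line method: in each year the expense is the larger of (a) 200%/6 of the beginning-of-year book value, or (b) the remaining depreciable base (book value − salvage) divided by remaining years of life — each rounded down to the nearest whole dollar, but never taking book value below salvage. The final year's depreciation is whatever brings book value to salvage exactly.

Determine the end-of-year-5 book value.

$42,500

Depreciable base = $287,503 − $42,500 = $245,003.
Year 1: DB = ⌊$287,503 × 200%/6⌋ = $95,834; SL = ⌊$245,003/6⌋ = $40,833 → take DB $95,834. Book value $191,669.
Year 2: DB = ⌊$191,669 × 200%/6⌋ = $63,889; SL = ⌊$149,169/5⌋ = $29,833 → take DB $63,889. Book value $127,780.
Year 3: DB = ⌊$127,780 × 200%/6⌋ = $42,593; SL = ⌊$85,280/4⌋ = $21,320 → take DB $42,593. Book value $85,187.
Year 4: DB = ⌊$85,187 × 200%/6⌋ = $28,395; SL = ⌊$42,687/3⌋ = $14,229 → take DB $28,395. Book value $56,792.
Year 5: DB = ⌊$56,792 × 200%/6⌋ = $18,930; SL = ⌊$14,292/2⌋ = $7,146 → take DB $18,930, capped at $14,292. Book value $42,500.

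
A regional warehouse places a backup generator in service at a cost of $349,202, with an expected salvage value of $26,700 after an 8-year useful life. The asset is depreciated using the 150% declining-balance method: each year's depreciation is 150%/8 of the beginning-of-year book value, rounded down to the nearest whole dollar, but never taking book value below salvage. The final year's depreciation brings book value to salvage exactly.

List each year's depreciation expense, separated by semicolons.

$65,475; $53,198; $43,224; $35,119; $28,534; $23,184; $18,837; $54,931

Depreciable base = $349,202 − $26,700 = $322,502.
Year 1: ⌊$349,202 × 150%/8⌋ = $65,475. Book value $283,727.
Year 2: ⌊$283,727 × 150%/8⌋ = $53,198. Book value $230,529.
Year 3: ⌊$230,529 × 150%/8⌋ = $43,224. Book value $187,305.
Year 4: ⌊$187,305 × 150%/8⌋ = $35,119. Book value $152,186.
Year 5: ⌊$152,186 × 150%/8⌋ = $28,534. Book value $123,652.
Year 6: ⌊$123,652 × 150%/8⌋ = $23,184. Book value $100,468.
Year 7: ⌊$100,468 × 150%/8⌋ = $18,837. Book value $81,631.
Year 8 (final): $81,631 − $26,700 = $54,931. Book value $26,700.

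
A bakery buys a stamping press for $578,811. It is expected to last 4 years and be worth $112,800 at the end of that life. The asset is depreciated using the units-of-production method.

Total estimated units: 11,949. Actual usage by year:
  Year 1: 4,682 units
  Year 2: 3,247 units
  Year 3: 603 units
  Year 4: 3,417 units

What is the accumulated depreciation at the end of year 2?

$309,231

Depreciable base = $578,811 − $112,800 = $466,011.
Rate = $466,011 / 11,949 units = $39 per unit.
Year 1: 4,682 × $39 = $182,598. Book value $396,213.
Year 2: 3,247 × $39 = $126,633. Book value $269,580.
Accumulated through year 2 = $578,811 − $269,580 = $309,231.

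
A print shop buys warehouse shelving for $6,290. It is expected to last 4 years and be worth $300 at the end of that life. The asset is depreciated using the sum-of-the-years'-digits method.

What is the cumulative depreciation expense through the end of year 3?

$5,391

Depreciable base = $6,290 − $300 = $5,990.
Sum of the years' digits = 4+3+2+1 = 10.
Year 1: $5,990 × 4/10 = $2,396. Book value $3,894.
Year 2: $5,990 × 3/10 = $1,797. Book value $2,097.
Year 3: $5,990 × 2/10 = $1,198. Book value $899.
Accumulated through year 3 = $6,290 − $899 = $5,391.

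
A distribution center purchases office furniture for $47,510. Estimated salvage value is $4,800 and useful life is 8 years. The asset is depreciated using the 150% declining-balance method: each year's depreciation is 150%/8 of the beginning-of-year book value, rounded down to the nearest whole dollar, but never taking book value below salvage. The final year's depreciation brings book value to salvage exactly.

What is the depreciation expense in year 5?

$3,882

Depreciable base = $47,510 − $4,800 = $42,710.
Year 1: ⌊$47,510 × 150%/8⌋ = $8,908. Book value $38,602.
Year 2: ⌊$38,602 × 150%/8⌋ = $7,237. Book value $31,365.
Year 3: ⌊$31,365 × 150%/8⌋ = $5,880. Book value $25,485.
Year 4: ⌊$25,485 × 150%/8⌋ = $4,778. Book value $20,707.
Year 5: ⌊$20,707 × 150%/8⌋ = $3,882. Book value $16,825.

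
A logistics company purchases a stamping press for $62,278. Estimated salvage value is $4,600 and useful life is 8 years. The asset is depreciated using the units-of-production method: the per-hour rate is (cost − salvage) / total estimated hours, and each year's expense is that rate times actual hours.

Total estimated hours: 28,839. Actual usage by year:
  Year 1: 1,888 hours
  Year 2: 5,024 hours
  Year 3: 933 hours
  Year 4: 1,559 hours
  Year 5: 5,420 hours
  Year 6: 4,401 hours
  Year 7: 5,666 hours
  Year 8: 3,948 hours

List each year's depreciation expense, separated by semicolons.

$3,776; $10,048; $1,866; $3,118; $10,840; $8,802; $11,332; $7,896

Depreciable base = $62,278 − $4,600 = $57,678.
Rate = $57,678 / 28,839 hours = $2 per hour.
Year 1: 1,888 × $2 = $3,776. Book value $58,502.
Year 2: 5,024 × $2 = $10,048. Book value $48,454.
Year 3: 933 × $2 = $1,866. Book value $46,588.
Year 4: 1,559 × $2 = $3,118. Book value $43,470.
Year 5: 5,420 × $2 = $10,840. Book value $32,630.
Year 6: 4,401 × $2 = $8,802. Book value $23,828.
Year 7: 5,666 × $2 = $11,332. Book value $12,496.
Year 8: 3,948 × $2 = $7,896. Book value $4,600.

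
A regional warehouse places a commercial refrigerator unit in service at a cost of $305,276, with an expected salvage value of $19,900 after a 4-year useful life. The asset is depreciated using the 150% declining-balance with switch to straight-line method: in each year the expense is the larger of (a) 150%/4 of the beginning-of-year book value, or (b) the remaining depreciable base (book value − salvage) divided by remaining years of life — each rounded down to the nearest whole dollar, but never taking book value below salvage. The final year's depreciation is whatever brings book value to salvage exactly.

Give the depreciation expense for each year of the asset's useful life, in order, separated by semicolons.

$114,478; $71,549; $49,674; $49,675

Depreciable base = $305,276 − $19,900 = $285,376.
Year 1: DB = ⌊$305,276 × 150%/4⌋ = $114,478; SL = ⌊$285,376/4⌋ = $71,344 → take DB $114,478. Book value $190,798.
Year 2: DB = ⌊$190,798 × 150%/4⌋ = $71,549; SL = ⌊$170,898/3⌋ = $56,966 → take DB $71,549. Book value $119,249.
Year 3: DB = ⌊$119,249 × 150%/4⌋ = $44,718; SL = ⌊$99,349/2⌋ = $49,674 → take SL $49,674. Book value $69,575.
Year 4 (final): $69,575 − $19,900 = $49,675. Book value $19,900.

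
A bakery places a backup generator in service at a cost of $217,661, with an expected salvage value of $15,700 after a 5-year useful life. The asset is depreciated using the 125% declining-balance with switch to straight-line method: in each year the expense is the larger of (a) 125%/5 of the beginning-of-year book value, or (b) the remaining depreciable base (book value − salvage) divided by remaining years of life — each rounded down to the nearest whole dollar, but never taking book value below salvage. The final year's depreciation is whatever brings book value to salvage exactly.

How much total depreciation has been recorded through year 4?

Depreciable base = $217,661 − $15,700 = $201,961.
Year 1: DB = ⌊$217,661 × 125%/5⌋ = $54,415; SL = ⌊$201,961/5⌋ = $40,392 → take DB $54,415. Book value $163,246.
Year 2: DB = ⌊$163,246 × 125%/5⌋ = $40,811; SL = ⌊$147,546/4⌋ = $36,886 → take DB $40,811. Book value $122,435.
Year 3: DB = ⌊$122,435 × 125%/5⌋ = $30,608; SL = ⌊$106,735/3⌋ = $35,578 → take SL $35,578. Book value $86,857.
Year 4: DB = ⌊$86,857 × 125%/5⌋ = $21,714; SL = ⌊$71,157/2⌋ = $35,578 → take SL $35,578. Book value $51,279.
Accumulated through year 4 = $217,661 − $51,279 = $166,382.

$166,382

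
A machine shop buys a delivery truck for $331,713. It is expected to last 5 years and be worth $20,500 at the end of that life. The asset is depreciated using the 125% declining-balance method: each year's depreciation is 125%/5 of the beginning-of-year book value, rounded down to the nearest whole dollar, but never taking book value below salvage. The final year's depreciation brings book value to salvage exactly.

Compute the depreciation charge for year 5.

Depreciable base = $331,713 − $20,500 = $311,213.
Year 1: ⌊$331,713 × 125%/5⌋ = $82,928. Book value $248,785.
Year 2: ⌊$248,785 × 125%/5⌋ = $62,196. Book value $186,589.
Year 3: ⌊$186,589 × 125%/5⌋ = $46,647. Book value $139,942.
Year 4: ⌊$139,942 × 125%/5⌋ = $34,985. Book value $104,957.
Year 5 (final): $104,957 − $20,500 = $84,457. Book value $20,500.

$84,457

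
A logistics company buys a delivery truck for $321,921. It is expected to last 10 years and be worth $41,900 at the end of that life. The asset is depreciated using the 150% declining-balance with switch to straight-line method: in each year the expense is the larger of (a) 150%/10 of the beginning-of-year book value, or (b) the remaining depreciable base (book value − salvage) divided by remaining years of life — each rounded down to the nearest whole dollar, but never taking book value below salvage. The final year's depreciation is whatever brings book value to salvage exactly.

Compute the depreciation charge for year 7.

$19,878

Depreciable base = $321,921 − $41,900 = $280,021.
Year 1: DB = ⌊$321,921 × 150%/10⌋ = $48,288; SL = ⌊$280,021/10⌋ = $28,002 → take DB $48,288. Book value $273,633.
Year 2: DB = ⌊$273,633 × 150%/10⌋ = $41,044; SL = ⌊$231,733/9⌋ = $25,748 → take DB $41,044. Book value $232,589.
Year 3: DB = ⌊$232,589 × 150%/10⌋ = $34,888; SL = ⌊$190,689/8⌋ = $23,836 → take DB $34,888. Book value $197,701.
Year 4: DB = ⌊$197,701 × 150%/10⌋ = $29,655; SL = ⌊$155,801/7⌋ = $22,257 → take DB $29,655. Book value $168,046.
Year 5: DB = ⌊$168,046 × 150%/10⌋ = $25,206; SL = ⌊$126,146/6⌋ = $21,024 → take DB $25,206. Book value $142,840.
Year 6: DB = ⌊$142,840 × 150%/10⌋ = $21,426; SL = ⌊$100,940/5⌋ = $20,188 → take DB $21,426. Book value $121,414.
Year 7: DB = ⌊$121,414 × 150%/10⌋ = $18,212; SL = ⌊$79,514/4⌋ = $19,878 → take SL $19,878. Book value $101,536.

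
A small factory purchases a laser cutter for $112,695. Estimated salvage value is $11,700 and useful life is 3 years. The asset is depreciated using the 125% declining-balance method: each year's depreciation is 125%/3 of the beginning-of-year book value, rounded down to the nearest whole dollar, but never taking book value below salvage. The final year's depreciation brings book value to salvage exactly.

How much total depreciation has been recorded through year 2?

$74,347

Depreciable base = $112,695 − $11,700 = $100,995.
Year 1: ⌊$112,695 × 125%/3⌋ = $46,956. Book value $65,739.
Year 2: ⌊$65,739 × 125%/3⌋ = $27,391. Book value $38,348.
Accumulated through year 2 = $112,695 − $38,348 = $74,347.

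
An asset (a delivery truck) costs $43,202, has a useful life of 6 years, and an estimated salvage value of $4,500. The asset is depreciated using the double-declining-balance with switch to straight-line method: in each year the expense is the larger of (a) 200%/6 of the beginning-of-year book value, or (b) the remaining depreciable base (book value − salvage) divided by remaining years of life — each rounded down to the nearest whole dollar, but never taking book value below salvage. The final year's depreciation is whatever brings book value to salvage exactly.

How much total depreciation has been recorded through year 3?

Depreciable base = $43,202 − $4,500 = $38,702.
Year 1: DB = ⌊$43,202 × 200%/6⌋ = $14,400; SL = ⌊$38,702/6⌋ = $6,450 → take DB $14,400. Book value $28,802.
Year 2: DB = ⌊$28,802 × 200%/6⌋ = $9,600; SL = ⌊$24,302/5⌋ = $4,860 → take DB $9,600. Book value $19,202.
Year 3: DB = ⌊$19,202 × 200%/6⌋ = $6,400; SL = ⌊$14,702/4⌋ = $3,675 → take DB $6,400. Book value $12,802.
Accumulated through year 3 = $43,202 − $12,802 = $30,400.

$30,400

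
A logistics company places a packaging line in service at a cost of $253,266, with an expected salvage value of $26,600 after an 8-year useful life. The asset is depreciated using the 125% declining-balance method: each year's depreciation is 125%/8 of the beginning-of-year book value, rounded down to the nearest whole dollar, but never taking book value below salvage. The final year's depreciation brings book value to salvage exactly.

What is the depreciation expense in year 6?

$16,922

Depreciable base = $253,266 − $26,600 = $226,666.
Year 1: ⌊$253,266 × 125%/8⌋ = $39,572. Book value $213,694.
Year 2: ⌊$213,694 × 125%/8⌋ = $33,389. Book value $180,305.
Year 3: ⌊$180,305 × 125%/8⌋ = $28,172. Book value $152,133.
Year 4: ⌊$152,133 × 125%/8⌋ = $23,770. Book value $128,363.
Year 5: ⌊$128,363 × 125%/8⌋ = $20,056. Book value $108,307.
Year 6: ⌊$108,307 × 125%/8⌋ = $16,922. Book value $91,385.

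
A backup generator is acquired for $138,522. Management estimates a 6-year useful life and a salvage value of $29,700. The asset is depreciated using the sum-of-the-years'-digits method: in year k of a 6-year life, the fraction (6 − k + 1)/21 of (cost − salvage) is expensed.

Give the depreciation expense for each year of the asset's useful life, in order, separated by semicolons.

$31,092; $25,910; $20,728; $15,546; $10,364; $5,182

Depreciable base = $138,522 − $29,700 = $108,822.
Sum of the years' digits = 6+5+4+3+2+1 = 21.
Year 1: $108,822 × 6/21 = $31,092. Book value $107,430.
Year 2: $108,822 × 5/21 = $25,910. Book value $81,520.
Year 3: $108,822 × 4/21 = $20,728. Book value $60,792.
Year 4: $108,822 × 3/21 = $15,546. Book value $45,246.
Year 5: $108,822 × 2/21 = $10,364. Book value $34,882.
Year 6: $108,822 × 1/21 = $5,182. Book value $29,700.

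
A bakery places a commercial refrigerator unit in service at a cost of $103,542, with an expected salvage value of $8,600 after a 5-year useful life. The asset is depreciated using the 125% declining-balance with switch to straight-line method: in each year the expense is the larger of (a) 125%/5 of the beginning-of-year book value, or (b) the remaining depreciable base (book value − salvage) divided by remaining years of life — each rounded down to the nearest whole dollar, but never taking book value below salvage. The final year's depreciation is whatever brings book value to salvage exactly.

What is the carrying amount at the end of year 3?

$41,696

Depreciable base = $103,542 − $8,600 = $94,942.
Year 1: DB = ⌊$103,542 × 125%/5⌋ = $25,885; SL = ⌊$94,942/5⌋ = $18,988 → take DB $25,885. Book value $77,657.
Year 2: DB = ⌊$77,657 × 125%/5⌋ = $19,414; SL = ⌊$69,057/4⌋ = $17,264 → take DB $19,414. Book value $58,243.
Year 3: DB = ⌊$58,243 × 125%/5⌋ = $14,560; SL = ⌊$49,643/3⌋ = $16,547 → take SL $16,547. Book value $41,696.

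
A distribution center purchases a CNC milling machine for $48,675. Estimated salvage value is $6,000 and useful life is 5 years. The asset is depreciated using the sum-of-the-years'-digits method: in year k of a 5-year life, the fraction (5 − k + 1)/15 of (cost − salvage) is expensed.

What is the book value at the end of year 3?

Depreciable base = $48,675 − $6,000 = $42,675.
Sum of the years' digits = 5+4+3+2+1 = 15.
Year 1: $42,675 × 5/15 = $14,225. Book value $34,450.
Year 2: $42,675 × 4/15 = $11,380. Book value $23,070.
Year 3: $42,675 × 3/15 = $8,535. Book value $14,535.

$14,535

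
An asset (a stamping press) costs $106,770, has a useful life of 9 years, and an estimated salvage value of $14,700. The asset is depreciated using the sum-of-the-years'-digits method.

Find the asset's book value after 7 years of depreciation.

Depreciable base = $106,770 − $14,700 = $92,070.
Sum of the years' digits = 9+8+7+6+5+4+3+2+1 = 45.
Year 1: $92,070 × 9/45 = $18,414. Book value $88,356.
Year 2: $92,070 × 8/45 = $16,368. Book value $71,988.
Year 3: $92,070 × 7/45 = $14,322. Book value $57,666.
Year 4: $92,070 × 6/45 = $12,276. Book value $45,390.
Year 5: $92,070 × 5/45 = $10,230. Book value $35,160.
Year 6: $92,070 × 4/45 = $8,184. Book value $26,976.
Year 7: $92,070 × 3/45 = $6,138. Book value $20,838.

$20,838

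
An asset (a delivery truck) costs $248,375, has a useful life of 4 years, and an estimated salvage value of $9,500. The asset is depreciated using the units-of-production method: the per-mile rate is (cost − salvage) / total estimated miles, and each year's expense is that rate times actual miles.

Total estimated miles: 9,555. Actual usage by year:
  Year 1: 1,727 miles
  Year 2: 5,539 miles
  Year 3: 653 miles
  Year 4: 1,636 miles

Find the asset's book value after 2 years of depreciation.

$66,725

Depreciable base = $248,375 − $9,500 = $238,875.
Rate = $238,875 / 9,555 miles = $25 per mile.
Year 1: 1,727 × $25 = $43,175. Book value $205,200.
Year 2: 5,539 × $25 = $138,475. Book value $66,725.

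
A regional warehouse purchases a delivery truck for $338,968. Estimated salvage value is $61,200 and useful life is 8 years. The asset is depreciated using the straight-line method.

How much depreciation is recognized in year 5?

$34,721

Depreciable base = $338,968 − $61,200 = $277,768.
Annual expense = $277,768 / 8 = $34,721.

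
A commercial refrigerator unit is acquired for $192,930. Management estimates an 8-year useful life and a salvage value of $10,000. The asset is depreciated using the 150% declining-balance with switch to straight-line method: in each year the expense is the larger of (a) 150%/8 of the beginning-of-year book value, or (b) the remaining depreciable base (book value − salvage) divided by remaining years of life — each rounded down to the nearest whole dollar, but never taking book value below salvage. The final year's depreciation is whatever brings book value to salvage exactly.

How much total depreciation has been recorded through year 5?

$127,368

Depreciable base = $192,930 − $10,000 = $182,930.
Year 1: DB = ⌊$192,930 × 150%/8⌋ = $36,174; SL = ⌊$182,930/8⌋ = $22,866 → take DB $36,174. Book value $156,756.
Year 2: DB = ⌊$156,756 × 150%/8⌋ = $29,391; SL = ⌊$146,756/7⌋ = $20,965 → take DB $29,391. Book value $127,365.
Year 3: DB = ⌊$127,365 × 150%/8⌋ = $23,880; SL = ⌊$117,365/6⌋ = $19,560 → take DB $23,880. Book value $103,485.
Year 4: DB = ⌊$103,485 × 150%/8⌋ = $19,403; SL = ⌊$93,485/5⌋ = $18,697 → take DB $19,403. Book value $84,082.
Year 5: DB = ⌊$84,082 × 150%/8⌋ = $15,765; SL = ⌊$74,082/4⌋ = $18,520 → take SL $18,520. Book value $65,562.
Accumulated through year 5 = $192,930 − $65,562 = $127,368.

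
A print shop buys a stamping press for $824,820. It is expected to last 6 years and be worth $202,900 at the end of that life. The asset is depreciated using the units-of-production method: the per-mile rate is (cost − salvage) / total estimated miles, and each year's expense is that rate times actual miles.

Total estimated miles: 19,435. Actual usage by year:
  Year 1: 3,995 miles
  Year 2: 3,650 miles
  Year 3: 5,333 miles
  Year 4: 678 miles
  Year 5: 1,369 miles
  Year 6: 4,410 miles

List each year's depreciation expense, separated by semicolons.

$127,840; $116,800; $170,656; $21,696; $43,808; $141,120

Depreciable base = $824,820 − $202,900 = $621,920.
Rate = $621,920 / 19,435 miles = $32 per mile.
Year 1: 3,995 × $32 = $127,840. Book value $696,980.
Year 2: 3,650 × $32 = $116,800. Book value $580,180.
Year 3: 5,333 × $32 = $170,656. Book value $409,524.
Year 4: 678 × $32 = $21,696. Book value $387,828.
Year 5: 1,369 × $32 = $43,808. Book value $344,020.
Year 6: 4,410 × $32 = $141,120. Book value $202,900.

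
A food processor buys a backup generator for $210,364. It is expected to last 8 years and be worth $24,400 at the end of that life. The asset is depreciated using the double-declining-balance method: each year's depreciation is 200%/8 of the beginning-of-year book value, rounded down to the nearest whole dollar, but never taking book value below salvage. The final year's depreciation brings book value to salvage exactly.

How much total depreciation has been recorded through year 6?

$172,923

Depreciable base = $210,364 − $24,400 = $185,964.
Year 1: ⌊$210,364 × 200%/8⌋ = $52,591. Book value $157,773.
Year 2: ⌊$157,773 × 200%/8⌋ = $39,443. Book value $118,330.
Year 3: ⌊$118,330 × 200%/8⌋ = $29,582. Book value $88,748.
Year 4: ⌊$88,748 × 200%/8⌋ = $22,187. Book value $66,561.
Year 5: ⌊$66,561 × 200%/8⌋ = $16,640. Book value $49,921.
Year 6: ⌊$49,921 × 200%/8⌋ = $12,480. Book value $37,441.
Accumulated through year 6 = $210,364 − $37,441 = $172,923.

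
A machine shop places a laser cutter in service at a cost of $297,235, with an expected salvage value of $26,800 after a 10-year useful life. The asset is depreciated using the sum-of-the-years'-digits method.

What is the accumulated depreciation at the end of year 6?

Depreciable base = $297,235 − $26,800 = $270,435.
Sum of the years' digits = 10+9+8+7+6+5+4+3+2+1 = 55.
Year 1: $270,435 × 10/55 = $49,170. Book value $248,065.
Year 2: $270,435 × 9/55 = $44,253. Book value $203,812.
Year 3: $270,435 × 8/55 = $39,336. Book value $164,476.
Year 4: $270,435 × 7/55 = $34,419. Book value $130,057.
Year 5: $270,435 × 6/55 = $29,502. Book value $100,555.
Year 6: $270,435 × 5/55 = $24,585. Book value $75,970.
Accumulated through year 6 = $297,235 − $75,970 = $221,265.

$221,265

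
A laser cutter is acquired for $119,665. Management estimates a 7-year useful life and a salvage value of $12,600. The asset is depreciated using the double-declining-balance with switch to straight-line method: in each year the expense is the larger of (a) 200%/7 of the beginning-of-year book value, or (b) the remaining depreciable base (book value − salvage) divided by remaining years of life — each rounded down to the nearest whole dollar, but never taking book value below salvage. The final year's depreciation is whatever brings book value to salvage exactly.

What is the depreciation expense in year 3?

$17,444

Depreciable base = $119,665 − $12,600 = $107,065.
Year 1: DB = ⌊$119,665 × 200%/7⌋ = $34,190; SL = ⌊$107,065/7⌋ = $15,295 → take DB $34,190. Book value $85,475.
Year 2: DB = ⌊$85,475 × 200%/7⌋ = $24,421; SL = ⌊$72,875/6⌋ = $12,145 → take DB $24,421. Book value $61,054.
Year 3: DB = ⌊$61,054 × 200%/7⌋ = $17,444; SL = ⌊$48,454/5⌋ = $9,690 → take DB $17,444. Book value $43,610.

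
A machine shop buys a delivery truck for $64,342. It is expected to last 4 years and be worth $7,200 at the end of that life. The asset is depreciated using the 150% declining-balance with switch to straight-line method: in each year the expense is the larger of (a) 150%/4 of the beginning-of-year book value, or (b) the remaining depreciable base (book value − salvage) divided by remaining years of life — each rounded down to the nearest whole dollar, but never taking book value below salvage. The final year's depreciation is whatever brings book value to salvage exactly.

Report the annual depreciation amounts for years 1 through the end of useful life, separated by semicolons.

Depreciable base = $64,342 − $7,200 = $57,142.
Year 1: DB = ⌊$64,342 × 150%/4⌋ = $24,128; SL = ⌊$57,142/4⌋ = $14,285 → take DB $24,128. Book value $40,214.
Year 2: DB = ⌊$40,214 × 150%/4⌋ = $15,080; SL = ⌊$33,014/3⌋ = $11,004 → take DB $15,080. Book value $25,134.
Year 3: DB = ⌊$25,134 × 150%/4⌋ = $9,425; SL = ⌊$17,934/2⌋ = $8,967 → take DB $9,425. Book value $15,709.
Year 4 (final): $15,709 − $7,200 = $8,509. Book value $7,200.

$24,128; $15,080; $9,425; $8,509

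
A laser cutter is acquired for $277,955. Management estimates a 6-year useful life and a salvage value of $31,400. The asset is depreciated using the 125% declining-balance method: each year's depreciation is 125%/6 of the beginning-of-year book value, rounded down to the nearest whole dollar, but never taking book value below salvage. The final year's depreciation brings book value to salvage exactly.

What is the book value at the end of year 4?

Depreciable base = $277,955 − $31,400 = $246,555.
Year 1: ⌊$277,955 × 125%/6⌋ = $57,907. Book value $220,048.
Year 2: ⌊$220,048 × 125%/6⌋ = $45,843. Book value $174,205.
Year 3: ⌊$174,205 × 125%/6⌋ = $36,292. Book value $137,913.
Year 4: ⌊$137,913 × 125%/6⌋ = $28,731. Book value $109,182.

$109,182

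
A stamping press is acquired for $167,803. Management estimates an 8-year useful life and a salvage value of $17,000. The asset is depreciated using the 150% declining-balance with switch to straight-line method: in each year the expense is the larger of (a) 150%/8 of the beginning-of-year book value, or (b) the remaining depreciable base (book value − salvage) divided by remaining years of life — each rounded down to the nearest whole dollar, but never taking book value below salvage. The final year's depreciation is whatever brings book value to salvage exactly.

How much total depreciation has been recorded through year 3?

Depreciable base = $167,803 − $17,000 = $150,803.
Year 1: DB = ⌊$167,803 × 150%/8⌋ = $31,463; SL = ⌊$150,803/8⌋ = $18,850 → take DB $31,463. Book value $136,340.
Year 2: DB = ⌊$136,340 × 150%/8⌋ = $25,563; SL = ⌊$119,340/7⌋ = $17,048 → take DB $25,563. Book value $110,777.
Year 3: DB = ⌊$110,777 × 150%/8⌋ = $20,770; SL = ⌊$93,777/6⌋ = $15,629 → take DB $20,770. Book value $90,007.
Accumulated through year 3 = $167,803 − $90,007 = $77,796.

$77,796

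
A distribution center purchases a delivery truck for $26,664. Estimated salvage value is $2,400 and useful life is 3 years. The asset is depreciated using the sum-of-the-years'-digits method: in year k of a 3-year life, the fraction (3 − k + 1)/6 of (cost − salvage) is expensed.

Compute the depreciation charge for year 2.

Depreciable base = $26,664 − $2,400 = $24,264.
Sum of the years' digits = 3+2+1 = 6.
Year 1: $24,264 × 3/6 = $12,132. Book value $14,532.
Year 2: $24,264 × 2/6 = $8,088. Book value $6,444.

$8,088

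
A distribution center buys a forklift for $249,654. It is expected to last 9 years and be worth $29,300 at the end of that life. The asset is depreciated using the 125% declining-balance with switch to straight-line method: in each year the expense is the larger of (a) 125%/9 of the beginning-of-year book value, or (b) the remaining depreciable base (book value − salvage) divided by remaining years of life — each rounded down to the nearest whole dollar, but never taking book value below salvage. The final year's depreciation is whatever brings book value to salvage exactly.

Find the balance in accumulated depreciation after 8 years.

$198,759

Depreciable base = $249,654 − $29,300 = $220,354.
Year 1: DB = ⌊$249,654 × 125%/9⌋ = $34,674; SL = ⌊$220,354/9⌋ = $24,483 → take DB $34,674. Book value $214,980.
Year 2: DB = ⌊$214,980 × 125%/9⌋ = $29,858; SL = ⌊$185,680/8⌋ = $23,210 → take DB $29,858. Book value $185,122.
Year 3: DB = ⌊$185,122 × 125%/9⌋ = $25,711; SL = ⌊$155,822/7⌋ = $22,260 → take DB $25,711. Book value $159,411.
Year 4: DB = ⌊$159,411 × 125%/9⌋ = $22,140; SL = ⌊$130,111/6⌋ = $21,685 → take DB $22,140. Book value $137,271.
Year 5: DB = ⌊$137,271 × 125%/9⌋ = $19,065; SL = ⌊$107,971/5⌋ = $21,594 → take SL $21,594. Book value $115,677.
Year 6: DB = ⌊$115,677 × 125%/9⌋ = $16,066; SL = ⌊$86,377/4⌋ = $21,594 → take SL $21,594. Book value $94,083.
Year 7: DB = ⌊$94,083 × 125%/9⌋ = $13,067; SL = ⌊$64,783/3⌋ = $21,594 → take SL $21,594. Book value $72,489.
Year 8: DB = ⌊$72,489 × 125%/9⌋ = $10,067; SL = ⌊$43,189/2⌋ = $21,594 → take SL $21,594. Book value $50,895.
Accumulated through year 8 = $249,654 − $50,895 = $198,759.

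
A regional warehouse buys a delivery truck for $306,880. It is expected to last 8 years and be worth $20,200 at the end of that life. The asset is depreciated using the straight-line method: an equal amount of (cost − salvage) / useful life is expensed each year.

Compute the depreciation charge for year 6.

Depreciable base = $306,880 − $20,200 = $286,680.
Annual expense = $286,680 / 8 = $35,835.

$35,835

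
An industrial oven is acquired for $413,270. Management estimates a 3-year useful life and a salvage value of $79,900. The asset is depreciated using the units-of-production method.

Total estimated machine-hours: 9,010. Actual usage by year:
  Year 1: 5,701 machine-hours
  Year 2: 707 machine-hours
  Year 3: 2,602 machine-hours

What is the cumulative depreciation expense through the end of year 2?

$237,096

Depreciable base = $413,270 − $79,900 = $333,370.
Rate = $333,370 / 9,010 machine-hours = $37 per machine-hour.
Year 1: 5,701 × $37 = $210,937. Book value $202,333.
Year 2: 707 × $37 = $26,159. Book value $176,174.
Accumulated through year 2 = $413,270 − $176,174 = $237,096.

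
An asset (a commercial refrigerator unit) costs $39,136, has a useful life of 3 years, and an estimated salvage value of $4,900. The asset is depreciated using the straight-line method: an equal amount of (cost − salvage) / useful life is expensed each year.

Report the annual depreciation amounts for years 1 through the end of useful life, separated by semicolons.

Depreciable base = $39,136 − $4,900 = $34,236.
Annual expense = $34,236 / 3 = $11,412.
End of year 1: book value $27,724.
End of year 2: book value $16,312.
End of year 3: book value $4,900.

$11,412; $11,412; $11,412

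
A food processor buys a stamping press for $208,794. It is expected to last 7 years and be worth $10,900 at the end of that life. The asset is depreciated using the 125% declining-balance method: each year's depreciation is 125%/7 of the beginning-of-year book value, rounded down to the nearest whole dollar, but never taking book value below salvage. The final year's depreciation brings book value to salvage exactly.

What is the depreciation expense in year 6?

Depreciable base = $208,794 − $10,900 = $197,894.
Year 1: ⌊$208,794 × 125%/7⌋ = $37,284. Book value $171,510.
Year 2: ⌊$171,510 × 125%/7⌋ = $30,626. Book value $140,884.
Year 3: ⌊$140,884 × 125%/7⌋ = $25,157. Book value $115,727.
Year 4: ⌊$115,727 × 125%/7⌋ = $20,665. Book value $95,062.
Year 5: ⌊$95,062 × 125%/7⌋ = $16,975. Book value $78,087.
Year 6: ⌊$78,087 × 125%/7⌋ = $13,944. Book value $64,143.

$13,944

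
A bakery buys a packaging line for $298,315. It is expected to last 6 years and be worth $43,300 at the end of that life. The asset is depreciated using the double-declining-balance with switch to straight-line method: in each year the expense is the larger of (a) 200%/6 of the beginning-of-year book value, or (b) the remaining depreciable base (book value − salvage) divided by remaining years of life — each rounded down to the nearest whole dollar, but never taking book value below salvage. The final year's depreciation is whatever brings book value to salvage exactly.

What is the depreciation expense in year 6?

$0

Depreciable base = $298,315 − $43,300 = $255,015.
Year 1: DB = ⌊$298,315 × 200%/6⌋ = $99,438; SL = ⌊$255,015/6⌋ = $42,502 → take DB $99,438. Book value $198,877.
Year 2: DB = ⌊$198,877 × 200%/6⌋ = $66,292; SL = ⌊$155,577/5⌋ = $31,115 → take DB $66,292. Book value $132,585.
Year 3: DB = ⌊$132,585 × 200%/6⌋ = $44,195; SL = ⌊$89,285/4⌋ = $22,321 → take DB $44,195. Book value $88,390.
Year 4: DB = ⌊$88,390 × 200%/6⌋ = $29,463; SL = ⌊$45,090/3⌋ = $15,030 → take DB $29,463. Book value $58,927.
Year 5: DB = ⌊$58,927 × 200%/6⌋ = $19,642; SL = ⌊$15,627/2⌋ = $7,813 → take DB $19,642, capped at $15,627. Book value $43,300.
Year 6 (final): $43,300 − $43,300 = $0. Book value $43,300.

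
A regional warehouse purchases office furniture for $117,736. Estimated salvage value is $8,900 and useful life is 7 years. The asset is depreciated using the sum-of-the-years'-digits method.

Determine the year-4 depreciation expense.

$15,548

Depreciable base = $117,736 − $8,900 = $108,836.
Sum of the years' digits = 7+6+5+4+3+2+1 = 28.
Year 1: $108,836 × 7/28 = $27,209. Book value $90,527.
Year 2: $108,836 × 6/28 = $23,322. Book value $67,205.
Year 3: $108,836 × 5/28 = $19,435. Book value $47,770.
Year 4: $108,836 × 4/28 = $15,548. Book value $32,222.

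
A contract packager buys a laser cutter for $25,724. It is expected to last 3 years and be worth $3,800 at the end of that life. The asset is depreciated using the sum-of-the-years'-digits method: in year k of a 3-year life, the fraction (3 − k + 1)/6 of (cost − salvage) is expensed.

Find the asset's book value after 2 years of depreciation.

Depreciable base = $25,724 − $3,800 = $21,924.
Sum of the years' digits = 3+2+1 = 6.
Year 1: $21,924 × 3/6 = $10,962. Book value $14,762.
Year 2: $21,924 × 2/6 = $7,308. Book value $7,454.

$7,454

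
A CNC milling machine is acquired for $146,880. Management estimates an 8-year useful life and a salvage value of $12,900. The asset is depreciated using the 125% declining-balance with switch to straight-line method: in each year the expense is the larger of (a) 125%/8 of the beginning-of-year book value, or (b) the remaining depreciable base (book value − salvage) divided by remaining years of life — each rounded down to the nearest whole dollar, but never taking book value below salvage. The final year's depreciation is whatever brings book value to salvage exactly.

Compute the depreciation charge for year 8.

$15,066

Depreciable base = $146,880 − $12,900 = $133,980.
Year 1: DB = ⌊$146,880 × 125%/8⌋ = $22,950; SL = ⌊$133,980/8⌋ = $16,747 → take DB $22,950. Book value $123,930.
Year 2: DB = ⌊$123,930 × 125%/8⌋ = $19,364; SL = ⌊$111,030/7⌋ = $15,861 → take DB $19,364. Book value $104,566.
Year 3: DB = ⌊$104,566 × 125%/8⌋ = $16,338; SL = ⌊$91,666/6⌋ = $15,277 → take DB $16,338. Book value $88,228.
Year 4: DB = ⌊$88,228 × 125%/8⌋ = $13,785; SL = ⌊$75,328/5⌋ = $15,065 → take SL $15,065. Book value $73,163.
Year 5: DB = ⌊$73,163 × 125%/8⌋ = $11,431; SL = ⌊$60,263/4⌋ = $15,065 → take SL $15,065. Book value $58,098.
Year 6: DB = ⌊$58,098 × 125%/8⌋ = $9,077; SL = ⌊$45,198/3⌋ = $15,066 → take SL $15,066. Book value $43,032.
Year 7: DB = ⌊$43,032 × 125%/8⌋ = $6,723; SL = ⌊$30,132/2⌋ = $15,066 → take SL $15,066. Book value $27,966.
Year 8 (final): $27,966 − $12,900 = $15,066. Book value $12,900.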